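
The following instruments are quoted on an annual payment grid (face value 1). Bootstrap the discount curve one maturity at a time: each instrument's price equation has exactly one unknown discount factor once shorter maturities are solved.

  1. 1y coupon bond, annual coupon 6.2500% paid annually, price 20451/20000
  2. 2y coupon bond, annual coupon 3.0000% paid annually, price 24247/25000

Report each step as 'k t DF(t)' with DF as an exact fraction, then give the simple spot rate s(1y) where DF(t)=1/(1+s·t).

1 1 1203/1250
2 2 571/625
s(1y) = (1/(1203/1250) − 1)/(1) = 47/1203 ≈ 3.9069%

step 1 [1y] bond c/1=1/16: DF=(20451/20000 − 1/16·(0))/(1+1/16) = 1203/1250 ≈ 0.962400
step 2 [2y] bond c/1=3/100: DF=(24247/25000 − 3/100·(0.962400))/(1+3/100) = 571/625 ≈ 0.913600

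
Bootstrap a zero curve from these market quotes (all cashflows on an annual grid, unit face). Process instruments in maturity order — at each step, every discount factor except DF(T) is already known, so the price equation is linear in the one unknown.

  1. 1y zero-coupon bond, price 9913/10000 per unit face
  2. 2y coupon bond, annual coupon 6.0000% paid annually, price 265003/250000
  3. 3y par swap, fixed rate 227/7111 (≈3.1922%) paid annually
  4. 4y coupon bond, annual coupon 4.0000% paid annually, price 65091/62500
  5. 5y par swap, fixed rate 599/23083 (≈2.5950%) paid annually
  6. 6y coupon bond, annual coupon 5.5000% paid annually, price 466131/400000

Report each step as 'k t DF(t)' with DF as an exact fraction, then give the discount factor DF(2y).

1 1 9913/10000
2 2 9439/10000
3 3 2273/2500
4 4 223/250
5 5 4401/5000
6 6 8639/10000
DF(2y) = 9439/10000 ≈ 0.943900

step 1 [1y] zero: DF = P = 9913/10000 ≈ 0.991300
step 2 [2y] bond c/1=3/50: DF=(265003/250000 − 3/50·(0.991300))/(1+3/50) = 9439/10000 ≈ 0.943900
step 3 [3y] swap r/1=227/7111: DF=(1 − 227/7111·(0.991300+0.943900))/(1+227/7111) = 2273/2500 ≈ 0.909200
step 4 [4y] bond c/1=1/25: DF=(65091/62500 − 1/25·(0.991300+0.943900+0.909200))/(1+1/25) = 223/250 ≈ 0.892000
step 5 [5y] swap r/1=599/23083: DF=(1 − 599/23083·(0.991300+0.943900+0.909200+0.892000))/(1+599/23083) = 4401/5000 ≈ 0.880200
step 6 [6y] bond c/1=11/200: DF=(466131/400000 − 11/200·(0.991300+0.943900+0.909200+0.892000+0.880200))/(1+11/200) = 8639/10000 ≈ 0.863900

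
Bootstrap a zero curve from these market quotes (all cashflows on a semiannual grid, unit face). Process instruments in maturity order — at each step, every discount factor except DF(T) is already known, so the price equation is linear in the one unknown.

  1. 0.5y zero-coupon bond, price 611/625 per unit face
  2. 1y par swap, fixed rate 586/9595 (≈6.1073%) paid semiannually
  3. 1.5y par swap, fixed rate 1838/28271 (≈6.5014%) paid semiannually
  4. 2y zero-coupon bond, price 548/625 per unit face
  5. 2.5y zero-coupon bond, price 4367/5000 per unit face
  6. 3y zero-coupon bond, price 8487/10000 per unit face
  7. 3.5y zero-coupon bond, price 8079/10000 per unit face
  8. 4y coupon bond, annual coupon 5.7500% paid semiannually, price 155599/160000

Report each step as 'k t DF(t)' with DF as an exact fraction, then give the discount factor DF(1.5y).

1 1/2 611/625
2 1 4707/5000
3 3/2 9081/10000
4 2 548/625
5 5/2 4367/5000
6 3 8487/10000
7 7/2 8079/10000
8 4 7711/10000
DF(1.5y) = 9081/10000 ≈ 0.908100

step 1 [0.5y] zero: DF = P = 611/625 ≈ 0.977600
step 2 [1y] swap r/2=293/9595: DF=(1 − 293/9595·(0.977600))/(1+293/9595) = 4707/5000 ≈ 0.941400
step 3 [1.5y] swap r/2=919/28271: DF=(1 − 919/28271·(0.977600+0.941400))/(1+919/28271) = 9081/10000 ≈ 0.908100
step 4 [2y] zero: DF = P = 548/625 ≈ 0.876800
step 5 [2.5y] zero: DF = P = 4367/5000 ≈ 0.873400
step 6 [3y] zero: DF = P = 8487/10000 ≈ 0.848700
step 7 [3.5y] zero: DF = P = 8079/10000 ≈ 0.807900
step 8 [4y] bond c/2=23/800: DF=(155599/160000 − 23/800·(0.977600+0.941400+0.908100+0.876800+0.873400+0.848700+0.807900))/(1+23/800) = 7711/10000 ≈ 0.771100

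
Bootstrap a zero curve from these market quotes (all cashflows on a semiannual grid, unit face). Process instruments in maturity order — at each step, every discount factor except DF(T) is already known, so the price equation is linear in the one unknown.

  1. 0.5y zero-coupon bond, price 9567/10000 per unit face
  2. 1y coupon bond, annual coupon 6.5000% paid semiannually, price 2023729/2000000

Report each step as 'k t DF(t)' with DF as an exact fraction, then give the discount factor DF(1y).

1 1/2 9567/10000
2 1 9499/10000
DF(1y) = 9499/10000 ≈ 0.949900

step 1 [0.5y] zero: DF = P = 9567/10000 ≈ 0.956700
step 2 [1y] bond c/2=13/400: DF=(2023729/2000000 − 13/400·(0.956700))/(1+13/400) = 9499/10000 ≈ 0.949900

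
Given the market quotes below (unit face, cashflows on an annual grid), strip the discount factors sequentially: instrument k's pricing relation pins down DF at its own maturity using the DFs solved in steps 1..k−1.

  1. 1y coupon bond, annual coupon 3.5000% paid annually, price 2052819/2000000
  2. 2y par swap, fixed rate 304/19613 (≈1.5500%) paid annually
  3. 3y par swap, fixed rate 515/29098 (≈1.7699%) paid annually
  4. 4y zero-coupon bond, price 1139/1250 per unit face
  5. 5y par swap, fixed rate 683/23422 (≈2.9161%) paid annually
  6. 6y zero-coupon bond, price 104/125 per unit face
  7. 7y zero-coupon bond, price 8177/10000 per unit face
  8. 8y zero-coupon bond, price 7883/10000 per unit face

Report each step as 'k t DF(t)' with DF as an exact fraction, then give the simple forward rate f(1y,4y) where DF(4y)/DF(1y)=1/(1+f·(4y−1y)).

step 1 [1y] bond c/1=7/200: DF=(2052819/2000000 − 7/200·(0))/(1+7/200) = 9917/10000 ≈ 0.991700
step 2 [2y] swap r/1=304/19613: DF=(1 − 304/19613·(0.991700))/(1+304/19613) = 606/625 ≈ 0.969600
step 3 [3y] swap r/1=515/29098: DF=(1 − 515/29098·(0.991700+0.969600))/(1+515/29098) = 1897/2000 ≈ 0.948500
step 4 [4y] zero: DF = P = 1139/1250 ≈ 0.911200
step 5 [5y] swap r/1=683/23422: DF=(1 − 683/23422·(0.991700+0.969600+0.948500+0.911200))/(1+683/23422) = 4317/5000 ≈ 0.863400
step 6 [6y] zero: DF = P = 104/125 ≈ 0.832000
step 7 [7y] zero: DF = P = 8177/10000 ≈ 0.817700
step 8 [8y] zero: DF = P = 7883/10000 ≈ 0.788300

1 1 9917/10000
2 2 606/625
3 3 1897/2000
4 4 1139/1250
5 5 4317/5000
6 6 104/125
7 7 8177/10000
8 8 7883/10000
f(1y,4y) = ((9917/10000)/(1139/1250) − 1)/(3) = 805/27336 ≈ 2.9448%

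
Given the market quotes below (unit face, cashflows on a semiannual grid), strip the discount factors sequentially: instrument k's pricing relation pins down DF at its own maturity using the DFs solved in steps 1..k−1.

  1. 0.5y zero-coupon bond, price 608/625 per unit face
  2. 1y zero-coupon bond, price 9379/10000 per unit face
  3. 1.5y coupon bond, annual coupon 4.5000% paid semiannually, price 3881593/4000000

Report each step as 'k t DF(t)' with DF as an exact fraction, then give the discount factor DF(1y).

step 1 [0.5y] zero: DF = P = 608/625 ≈ 0.972800
step 2 [1y] zero: DF = P = 9379/10000 ≈ 0.937900
step 3 [1.5y] bond c/2=9/400: DF=(3881593/4000000 − 9/400·(0.972800+0.937900))/(1+9/400) = 907/1000 ≈ 0.907000

1 1/2 608/625
2 1 9379/10000
3 3/2 907/1000
DF(1y) = 9379/10000 ≈ 0.937900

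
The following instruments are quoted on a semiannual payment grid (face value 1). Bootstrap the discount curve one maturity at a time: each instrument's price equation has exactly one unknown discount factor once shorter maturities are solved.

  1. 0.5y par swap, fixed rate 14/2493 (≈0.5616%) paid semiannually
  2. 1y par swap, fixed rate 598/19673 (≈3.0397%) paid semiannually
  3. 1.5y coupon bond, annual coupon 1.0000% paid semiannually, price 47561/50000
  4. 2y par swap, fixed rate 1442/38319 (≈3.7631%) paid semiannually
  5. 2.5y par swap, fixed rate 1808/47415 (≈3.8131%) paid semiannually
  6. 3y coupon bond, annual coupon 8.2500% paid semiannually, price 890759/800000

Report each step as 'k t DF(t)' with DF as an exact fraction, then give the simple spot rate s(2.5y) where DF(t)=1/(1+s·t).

1 1/2 2493/2500
2 1 9701/10000
3 3/2 9367/10000
4 2 9279/10000
5 5/2 1137/1250
6 3 1763/2000
s(2.5y) = (1/(1137/1250) − 1)/(5/2) = 226/5685 ≈ 3.9754%

step 1 [0.5y] swap r/2=7/2493: DF=(1 − 7/2493·(0))/(1+7/2493) = 2493/2500 ≈ 0.997200
step 2 [1y] swap r/2=299/19673: DF=(1 − 299/19673·(0.997200))/(1+299/19673) = 9701/10000 ≈ 0.970100
step 3 [1.5y] bond c/2=1/200: DF=(47561/50000 − 1/200·(0.997200+0.970100))/(1+1/200) = 9367/10000 ≈ 0.936700
step 4 [2y] swap r/2=721/38319: DF=(1 − 721/38319·(0.997200+0.970100+0.936700))/(1+721/38319) = 9279/10000 ≈ 0.927900
step 5 [2.5y] swap r/2=904/47415: DF=(1 − 904/47415·(0.997200+0.970100+0.936700+0.927900))/(1+904/47415) = 1137/1250 ≈ 0.909600
step 6 [3y] bond c/2=33/800: DF=(890759/800000 − 33/800·(0.997200+0.970100+0.936700+0.927900+0.909600))/(1+33/800) = 1763/2000 ≈ 0.881500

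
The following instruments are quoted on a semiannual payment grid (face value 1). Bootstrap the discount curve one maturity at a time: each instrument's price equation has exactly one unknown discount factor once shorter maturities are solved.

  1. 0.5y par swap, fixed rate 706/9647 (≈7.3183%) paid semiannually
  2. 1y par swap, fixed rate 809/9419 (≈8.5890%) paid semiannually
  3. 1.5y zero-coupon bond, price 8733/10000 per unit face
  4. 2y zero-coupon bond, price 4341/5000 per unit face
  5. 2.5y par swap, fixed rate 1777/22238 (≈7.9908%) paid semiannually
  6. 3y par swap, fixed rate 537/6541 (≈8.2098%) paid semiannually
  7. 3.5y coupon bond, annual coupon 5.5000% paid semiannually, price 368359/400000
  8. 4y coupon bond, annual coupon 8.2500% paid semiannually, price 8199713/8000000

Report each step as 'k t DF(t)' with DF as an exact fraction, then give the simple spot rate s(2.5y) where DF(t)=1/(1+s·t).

1 1/2 9647/10000
2 1 9191/10000
3 3/2 8733/10000
4 2 4341/5000
5 5/2 8223/10000
6 3 1963/2500
7 7/2 3781/5000
8 4 7471/10000
s(2.5y) = (1/(8223/10000) − 1)/(5/2) = 3554/41115 ≈ 8.6440%

step 1 [0.5y] swap r/2=353/9647: DF=(1 − 353/9647·(0))/(1+353/9647) = 9647/10000 ≈ 0.964700
step 2 [1y] swap r/2=809/18838: DF=(1 − 809/18838·(0.964700))/(1+809/18838) = 9191/10000 ≈ 0.919100
step 3 [1.5y] zero: DF = P = 8733/10000 ≈ 0.873300
step 4 [2y] zero: DF = P = 4341/5000 ≈ 0.868200
step 5 [2.5y] swap r/2=1777/44476: DF=(1 − 1777/44476·(0.964700+0.919100+0.873300+0.868200))/(1+1777/44476) = 8223/10000 ≈ 0.822300
step 6 [3y] swap r/2=537/13082: DF=(1 − 537/13082·(0.964700+0.919100+0.873300+0.868200+0.822300))/(1+537/13082) = 1963/2500 ≈ 0.785200
step 7 [3.5y] bond c/2=11/400: DF=(368359/400000 − 11/400·(0.964700+0.919100+0.873300+0.868200+0.822300+0.785200))/(1+11/400) = 3781/5000 ≈ 0.756200
step 8 [4y] bond c/2=33/800: DF=(8199713/8000000 − 33/800·(0.964700+0.919100+0.873300+0.868200+0.822300+0.785200+0.756200))/(1+33/800) = 7471/10000 ≈ 0.747100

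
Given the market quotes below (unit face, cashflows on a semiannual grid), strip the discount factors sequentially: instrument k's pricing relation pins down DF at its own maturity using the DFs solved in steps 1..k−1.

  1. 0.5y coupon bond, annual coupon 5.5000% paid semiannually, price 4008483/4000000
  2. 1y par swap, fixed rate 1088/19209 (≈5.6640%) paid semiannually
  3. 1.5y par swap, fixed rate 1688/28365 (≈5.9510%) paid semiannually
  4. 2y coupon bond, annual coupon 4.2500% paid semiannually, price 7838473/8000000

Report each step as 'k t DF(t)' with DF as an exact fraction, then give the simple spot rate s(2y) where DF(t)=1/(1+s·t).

1 1/2 9753/10000
2 1 591/625
3 3/2 2289/2500
4 2 2251/2500
s(2y) = (1/(2251/2500) − 1)/(2) = 249/4502 ≈ 5.5309%

step 1 [0.5y] bond c/2=11/400: DF=(4008483/4000000 − 11/400·(0))/(1+11/400) = 9753/10000 ≈ 0.975300
step 2 [1y] swap r/2=544/19209: DF=(1 − 544/19209·(0.975300))/(1+544/19209) = 591/625 ≈ 0.945600
step 3 [1.5y] swap r/2=844/28365: DF=(1 − 844/28365·(0.975300+0.945600))/(1+844/28365) = 2289/2500 ≈ 0.915600
step 4 [2y] bond c/2=17/800: DF=(7838473/8000000 − 17/800·(0.975300+0.945600+0.915600))/(1+17/800) = 2251/2500 ≈ 0.900400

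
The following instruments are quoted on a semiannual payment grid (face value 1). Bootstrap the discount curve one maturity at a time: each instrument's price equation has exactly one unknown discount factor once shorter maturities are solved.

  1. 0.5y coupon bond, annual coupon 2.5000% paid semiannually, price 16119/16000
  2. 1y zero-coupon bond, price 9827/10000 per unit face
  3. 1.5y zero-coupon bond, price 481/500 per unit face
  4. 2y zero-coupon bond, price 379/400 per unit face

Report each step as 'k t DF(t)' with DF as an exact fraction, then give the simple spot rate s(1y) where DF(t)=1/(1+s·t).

step 1 [0.5y] bond c/2=1/80: DF=(16119/16000 − 1/80·(0))/(1+1/80) = 199/200 ≈ 0.995000
step 2 [1y] zero: DF = P = 9827/10000 ≈ 0.982700
step 3 [1.5y] zero: DF = P = 481/500 ≈ 0.962000
step 4 [2y] zero: DF = P = 379/400 ≈ 0.947500

1 1/2 199/200
2 1 9827/10000
3 3/2 481/500
4 2 379/400
s(1y) = (1/(9827/10000) − 1)/(1) = 173/9827 ≈ 1.7605%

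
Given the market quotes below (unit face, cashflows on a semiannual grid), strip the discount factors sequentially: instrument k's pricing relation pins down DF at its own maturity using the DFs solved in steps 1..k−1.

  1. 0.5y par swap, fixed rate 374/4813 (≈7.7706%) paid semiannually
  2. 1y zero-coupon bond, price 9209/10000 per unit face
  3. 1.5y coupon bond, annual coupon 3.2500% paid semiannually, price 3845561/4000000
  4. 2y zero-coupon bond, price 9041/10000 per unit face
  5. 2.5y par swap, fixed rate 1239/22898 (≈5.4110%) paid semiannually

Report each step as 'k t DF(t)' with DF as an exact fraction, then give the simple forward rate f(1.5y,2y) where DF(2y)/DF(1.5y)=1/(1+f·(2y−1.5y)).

step 1 [0.5y] swap r/2=187/4813: DF=(1 − 187/4813·(0))/(1+187/4813) = 4813/5000 ≈ 0.962600
step 2 [1y] zero: DF = P = 9209/10000 ≈ 0.920900
step 3 [1.5y] bond c/2=13/800: DF=(3845561/4000000 − 13/800·(0.962600+0.920900))/(1+13/800) = 9159/10000 ≈ 0.915900
step 4 [2y] zero: DF = P = 9041/10000 ≈ 0.904100
step 5 [2.5y] swap r/2=1239/45796: DF=(1 − 1239/45796·(0.962600+0.920900+0.915900+0.904100))/(1+1239/45796) = 8761/10000 ≈ 0.876100

1 1/2 4813/5000
2 1 9209/10000
3 3/2 9159/10000
4 2 9041/10000
5 5/2 8761/10000
f(1.5y,2y) = ((9159/10000)/(9041/10000) − 1)/(1/2) = 236/9041 ≈ 2.6103%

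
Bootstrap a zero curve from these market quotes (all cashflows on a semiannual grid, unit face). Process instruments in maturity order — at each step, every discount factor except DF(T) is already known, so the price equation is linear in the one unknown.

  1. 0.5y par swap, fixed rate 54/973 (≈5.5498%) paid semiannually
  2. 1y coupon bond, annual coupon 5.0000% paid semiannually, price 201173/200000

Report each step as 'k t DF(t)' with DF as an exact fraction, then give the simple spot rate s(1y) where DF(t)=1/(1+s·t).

1 1/2 973/1000
2 1 1197/1250
s(1y) = (1/(1197/1250) − 1)/(1) = 53/1197 ≈ 4.4277%

step 1 [0.5y] swap r/2=27/973: DF=(1 − 27/973·(0))/(1+27/973) = 973/1000 ≈ 0.973000
step 2 [1y] bond c/2=1/40: DF=(201173/200000 − 1/40·(0.973000))/(1+1/40) = 1197/1250 ≈ 0.957600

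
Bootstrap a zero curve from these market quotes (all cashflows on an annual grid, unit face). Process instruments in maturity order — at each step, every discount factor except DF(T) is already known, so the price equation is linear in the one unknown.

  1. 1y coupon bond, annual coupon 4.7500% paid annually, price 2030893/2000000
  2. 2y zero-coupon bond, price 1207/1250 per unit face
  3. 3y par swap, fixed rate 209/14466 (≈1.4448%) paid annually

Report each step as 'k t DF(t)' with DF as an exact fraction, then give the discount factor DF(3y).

step 1 [1y] bond c/1=19/400: DF=(2030893/2000000 − 19/400·(0))/(1+19/400) = 4847/5000 ≈ 0.969400
step 2 [2y] zero: DF = P = 1207/1250 ≈ 0.965600
step 3 [3y] swap r/1=209/14466: DF=(1 − 209/14466·(0.969400+0.965600))/(1+209/14466) = 4791/5000 ≈ 0.958200

1 1 4847/5000
2 2 1207/1250
3 3 4791/5000
DF(3y) = 4791/5000 ≈ 0.958200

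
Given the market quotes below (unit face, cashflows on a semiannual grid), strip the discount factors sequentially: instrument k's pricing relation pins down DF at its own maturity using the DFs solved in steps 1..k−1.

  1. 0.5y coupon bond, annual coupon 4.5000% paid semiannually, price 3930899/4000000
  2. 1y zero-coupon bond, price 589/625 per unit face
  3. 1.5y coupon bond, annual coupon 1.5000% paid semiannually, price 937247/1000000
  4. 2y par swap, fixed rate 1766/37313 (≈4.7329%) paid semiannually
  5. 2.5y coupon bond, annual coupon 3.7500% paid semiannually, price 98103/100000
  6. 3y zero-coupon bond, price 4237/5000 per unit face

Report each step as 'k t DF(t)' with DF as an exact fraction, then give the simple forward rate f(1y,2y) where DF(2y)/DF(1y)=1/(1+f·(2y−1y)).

1 1/2 9611/10000
2 1 589/625
3 3/2 9161/10000
4 2 9117/10000
5 5/2 8943/10000
6 3 4237/5000
f(1y,2y) = ((589/625)/(9117/10000) − 1)/(1) = 307/9117 ≈ 3.3673%

step 1 [0.5y] bond c/2=9/400: DF=(3930899/4000000 − 9/400·(0))/(1+9/400) = 9611/10000 ≈ 0.961100
step 2 [1y] zero: DF = P = 589/625 ≈ 0.942400
step 3 [1.5y] bond c/2=3/400: DF=(937247/1000000 − 3/400·(0.961100+0.942400))/(1+3/400) = 9161/10000 ≈ 0.916100
step 4 [2y] swap r/2=883/37313: DF=(1 − 883/37313·(0.961100+0.942400+0.916100))/(1+883/37313) = 9117/10000 ≈ 0.911700
step 5 [2.5y] bond c/2=3/160: DF=(98103/100000 − 3/160·(0.961100+0.942400+0.916100+0.911700))/(1+3/160) = 8943/10000 ≈ 0.894300
step 6 [3y] zero: DF = P = 4237/5000 ≈ 0.847400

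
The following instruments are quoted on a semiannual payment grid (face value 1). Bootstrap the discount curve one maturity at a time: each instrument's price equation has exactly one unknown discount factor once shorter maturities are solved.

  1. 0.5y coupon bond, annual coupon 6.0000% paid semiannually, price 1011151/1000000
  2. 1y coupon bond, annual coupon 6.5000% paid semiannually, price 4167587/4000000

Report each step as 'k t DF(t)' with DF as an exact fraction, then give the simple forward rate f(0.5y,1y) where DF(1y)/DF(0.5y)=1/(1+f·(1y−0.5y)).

1 1/2 9817/10000
2 1 4891/5000
f(0.5y,1y) = ((9817/10000)/(4891/5000) − 1)/(1/2) = 35/4891 ≈ 0.7156%

step 1 [0.5y] bond c/2=3/100: DF=(1011151/1000000 − 3/100·(0))/(1+3/100) = 9817/10000 ≈ 0.981700
step 2 [1y] bond c/2=13/400: DF=(4167587/4000000 − 13/400·(0.981700))/(1+13/400) = 4891/5000 ≈ 0.978200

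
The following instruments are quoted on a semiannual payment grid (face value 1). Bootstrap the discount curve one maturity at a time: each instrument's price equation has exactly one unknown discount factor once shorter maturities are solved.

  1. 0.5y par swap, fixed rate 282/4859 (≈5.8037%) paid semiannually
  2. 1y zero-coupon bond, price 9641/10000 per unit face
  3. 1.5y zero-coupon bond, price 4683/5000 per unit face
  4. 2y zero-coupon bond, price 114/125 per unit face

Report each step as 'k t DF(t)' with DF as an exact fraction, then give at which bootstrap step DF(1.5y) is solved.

step 1 [0.5y] swap r/2=141/4859: DF=(1 − 141/4859·(0))/(1+141/4859) = 4859/5000 ≈ 0.971800
step 2 [1y] zero: DF = P = 9641/10000 ≈ 0.964100
step 3 [1.5y] zero: DF = P = 4683/5000 ≈ 0.936600
step 4 [2y] zero: DF = P = 114/125 ≈ 0.912000

1 1/2 4859/5000
2 1 9641/10000
3 3/2 4683/5000
4 2 114/125
DF(1.5y) is solved at step 3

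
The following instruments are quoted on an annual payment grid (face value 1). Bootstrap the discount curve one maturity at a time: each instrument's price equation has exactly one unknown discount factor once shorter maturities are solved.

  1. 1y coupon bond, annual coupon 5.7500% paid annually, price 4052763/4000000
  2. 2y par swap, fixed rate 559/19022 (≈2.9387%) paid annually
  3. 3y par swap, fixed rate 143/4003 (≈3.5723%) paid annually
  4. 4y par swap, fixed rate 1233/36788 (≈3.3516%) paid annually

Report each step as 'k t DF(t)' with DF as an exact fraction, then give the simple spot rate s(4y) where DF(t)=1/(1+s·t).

step 1 [1y] bond c/1=23/400: DF=(4052763/4000000 − 23/400·(0))/(1+23/400) = 9581/10000 ≈ 0.958100
step 2 [2y] swap r/1=559/19022: DF=(1 − 559/19022·(0.958100))/(1+559/19022) = 9441/10000 ≈ 0.944100
step 3 [3y] swap r/1=143/4003: DF=(1 − 143/4003·(0.958100+0.944100))/(1+143/4003) = 8999/10000 ≈ 0.899900
step 4 [4y] swap r/1=1233/36788: DF=(1 − 1233/36788·(0.958100+0.944100+0.899900))/(1+1233/36788) = 8767/10000 ≈ 0.876700

1 1 9581/10000
2 2 9441/10000
3 3 8999/10000
4 4 8767/10000
s(4y) = (1/(8767/10000) − 1)/(4) = 1233/35068 ≈ 3.5160%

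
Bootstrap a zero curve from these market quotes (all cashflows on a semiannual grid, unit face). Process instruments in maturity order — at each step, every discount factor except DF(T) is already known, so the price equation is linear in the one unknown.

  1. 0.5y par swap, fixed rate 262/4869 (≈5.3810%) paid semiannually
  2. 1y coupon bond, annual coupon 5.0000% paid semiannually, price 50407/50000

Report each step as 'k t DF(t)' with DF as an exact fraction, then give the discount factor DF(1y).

1 1/2 4869/5000
2 1 4799/5000
DF(1y) = 4799/5000 ≈ 0.959800

step 1 [0.5y] swap r/2=131/4869: DF=(1 − 131/4869·(0))/(1+131/4869) = 4869/5000 ≈ 0.973800
step 2 [1y] bond c/2=1/40: DF=(50407/50000 − 1/40·(0.973800))/(1+1/40) = 4799/5000 ≈ 0.959800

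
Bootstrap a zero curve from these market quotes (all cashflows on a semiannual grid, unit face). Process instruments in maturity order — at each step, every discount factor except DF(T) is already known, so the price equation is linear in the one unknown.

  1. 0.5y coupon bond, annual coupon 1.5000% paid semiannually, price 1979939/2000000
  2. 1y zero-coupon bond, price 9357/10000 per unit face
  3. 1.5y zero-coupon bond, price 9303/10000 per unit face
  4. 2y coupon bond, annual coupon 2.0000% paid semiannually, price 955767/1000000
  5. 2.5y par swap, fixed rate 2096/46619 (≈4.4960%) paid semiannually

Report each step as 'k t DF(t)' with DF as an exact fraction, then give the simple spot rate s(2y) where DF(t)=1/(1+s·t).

step 1 [0.5y] bond c/2=3/400: DF=(1979939/2000000 − 3/400·(0))/(1+3/400) = 4913/5000 ≈ 0.982600
step 2 [1y] zero: DF = P = 9357/10000 ≈ 0.935700
step 3 [1.5y] zero: DF = P = 9303/10000 ≈ 0.930300
step 4 [2y] bond c/2=1/100: DF=(955767/1000000 − 1/100·(0.982600+0.935700+0.930300))/(1+1/100) = 9181/10000 ≈ 0.918100
step 5 [2.5y] swap r/2=1048/46619: DF=(1 − 1048/46619·(0.982600+0.935700+0.930300+0.918100))/(1+1048/46619) = 1119/1250 ≈ 0.895200

1 1/2 4913/5000
2 1 9357/10000
3 3/2 9303/10000
4 2 9181/10000
5 5/2 1119/1250
s(2y) = (1/(9181/10000) − 1)/(2) = 819/18362 ≈ 4.4603%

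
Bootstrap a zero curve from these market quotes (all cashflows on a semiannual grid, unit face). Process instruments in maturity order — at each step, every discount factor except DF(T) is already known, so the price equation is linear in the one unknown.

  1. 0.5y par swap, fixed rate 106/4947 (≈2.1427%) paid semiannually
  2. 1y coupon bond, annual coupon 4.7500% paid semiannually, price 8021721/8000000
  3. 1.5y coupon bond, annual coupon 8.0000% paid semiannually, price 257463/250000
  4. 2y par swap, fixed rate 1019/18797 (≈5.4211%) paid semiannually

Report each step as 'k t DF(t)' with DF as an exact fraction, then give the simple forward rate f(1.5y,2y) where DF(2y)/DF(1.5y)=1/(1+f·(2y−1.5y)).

1 1/2 4947/5000
2 1 1913/2000
3 3/2 4577/5000
4 2 8981/10000
f(1.5y,2y) = ((4577/5000)/(8981/10000) − 1)/(1/2) = 346/8981 ≈ 3.8526%

step 1 [0.5y] swap r/2=53/4947: DF=(1 − 53/4947·(0))/(1+53/4947) = 4947/5000 ≈ 0.989400
step 2 [1y] bond c/2=19/800: DF=(8021721/8000000 − 19/800·(0.989400))/(1+19/800) = 1913/2000 ≈ 0.956500
step 3 [1.5y] bond c/2=1/25: DF=(257463/250000 − 1/25·(0.989400+0.956500))/(1+1/25) = 4577/5000 ≈ 0.915400
step 4 [2y] swap r/2=1019/37594: DF=(1 − 1019/37594·(0.989400+0.956500+0.915400))/(1+1019/37594) = 8981/10000 ≈ 0.898100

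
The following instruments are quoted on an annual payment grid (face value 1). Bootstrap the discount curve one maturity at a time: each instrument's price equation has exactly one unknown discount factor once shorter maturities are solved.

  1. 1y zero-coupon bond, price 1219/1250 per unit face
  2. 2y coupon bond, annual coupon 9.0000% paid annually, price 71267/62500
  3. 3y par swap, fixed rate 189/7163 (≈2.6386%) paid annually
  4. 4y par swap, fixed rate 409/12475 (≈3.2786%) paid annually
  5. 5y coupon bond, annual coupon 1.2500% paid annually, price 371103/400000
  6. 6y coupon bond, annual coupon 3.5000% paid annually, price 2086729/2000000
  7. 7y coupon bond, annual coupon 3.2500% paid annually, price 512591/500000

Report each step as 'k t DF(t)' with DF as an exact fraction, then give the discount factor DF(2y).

1 1 1219/1250
2 2 1207/1250
3 3 2311/2500
4 4 8773/10000
5 5 8701/10000
6 6 8521/10000
7 7 8209/10000
DF(2y) = 1207/1250 ≈ 0.965600

step 1 [1y] zero: DF = P = 1219/1250 ≈ 0.975200
step 2 [2y] bond c/1=9/100: DF=(71267/62500 − 9/100·(0.975200))/(1+9/100) = 1207/1250 ≈ 0.965600
step 3 [3y] swap r/1=189/7163: DF=(1 − 189/7163·(0.975200+0.965600))/(1+189/7163) = 2311/2500 ≈ 0.924400
step 4 [4y] swap r/1=409/12475: DF=(1 − 409/12475·(0.975200+0.965600+0.924400))/(1+409/12475) = 8773/10000 ≈ 0.877300
step 5 [5y] bond c/1=1/80: DF=(371103/400000 − 1/80·(0.975200+0.965600+0.924400+0.877300))/(1+1/80) = 8701/10000 ≈ 0.870100
step 6 [6y] bond c/1=7/200: DF=(2086729/2000000 − 7/200·(0.975200+0.965600+0.924400+0.877300+0.870100))/(1+7/200) = 8521/10000 ≈ 0.852100
step 7 [7y] bond c/1=13/400: DF=(512591/500000 − 13/400·(0.975200+0.965600+0.924400+0.877300+0.870100+0.852100))/(1+13/400) = 8209/10000 ≈ 0.820900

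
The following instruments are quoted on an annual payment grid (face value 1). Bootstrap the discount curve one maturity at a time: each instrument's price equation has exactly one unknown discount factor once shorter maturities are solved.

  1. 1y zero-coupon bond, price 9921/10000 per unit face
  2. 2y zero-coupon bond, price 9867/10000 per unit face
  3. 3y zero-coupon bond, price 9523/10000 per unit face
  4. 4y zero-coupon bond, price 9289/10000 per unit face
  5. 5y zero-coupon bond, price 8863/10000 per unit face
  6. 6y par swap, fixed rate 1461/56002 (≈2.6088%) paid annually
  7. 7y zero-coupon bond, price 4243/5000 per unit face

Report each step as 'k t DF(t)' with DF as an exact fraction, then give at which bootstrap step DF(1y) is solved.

1 1 9921/10000
2 2 9867/10000
3 3 9523/10000
4 4 9289/10000
5 5 8863/10000
6 6 8539/10000
7 7 4243/5000
DF(1y) is solved at step 1

step 1 [1y] zero: DF = P = 9921/10000 ≈ 0.992100
step 2 [2y] zero: DF = P = 9867/10000 ≈ 0.986700
step 3 [3y] zero: DF = P = 9523/10000 ≈ 0.952300
step 4 [4y] zero: DF = P = 9289/10000 ≈ 0.928900
step 5 [5y] zero: DF = P = 8863/10000 ≈ 0.886300
step 6 [6y] swap r/1=1461/56002: DF=(1 − 1461/56002·(0.992100+0.986700+0.952300+0.928900+0.886300))/(1+1461/56002) = 8539/10000 ≈ 0.853900
step 7 [7y] zero: DF = P = 4243/5000 ≈ 0.848600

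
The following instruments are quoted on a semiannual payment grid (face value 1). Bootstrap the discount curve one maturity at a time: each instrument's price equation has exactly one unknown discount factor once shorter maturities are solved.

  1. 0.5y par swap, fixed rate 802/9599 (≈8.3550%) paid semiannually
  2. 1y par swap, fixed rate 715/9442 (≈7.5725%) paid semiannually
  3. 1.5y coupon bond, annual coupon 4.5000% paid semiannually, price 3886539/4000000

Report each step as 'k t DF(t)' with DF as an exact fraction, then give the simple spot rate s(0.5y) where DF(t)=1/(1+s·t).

step 1 [0.5y] swap r/2=401/9599: DF=(1 − 401/9599·(0))/(1+401/9599) = 9599/10000 ≈ 0.959900
step 2 [1y] swap r/2=715/18884: DF=(1 − 715/18884·(0.959900))/(1+715/18884) = 1857/2000 ≈ 0.928500
step 3 [1.5y] bond c/2=9/400: DF=(3886539/4000000 − 9/400·(0.959900+0.928500))/(1+9/400) = 9087/10000 ≈ 0.908700

1 1/2 9599/10000
2 1 1857/2000
3 3/2 9087/10000
s(0.5y) = (1/(9599/10000) − 1)/(1/2) = 802/9599 ≈ 8.3550%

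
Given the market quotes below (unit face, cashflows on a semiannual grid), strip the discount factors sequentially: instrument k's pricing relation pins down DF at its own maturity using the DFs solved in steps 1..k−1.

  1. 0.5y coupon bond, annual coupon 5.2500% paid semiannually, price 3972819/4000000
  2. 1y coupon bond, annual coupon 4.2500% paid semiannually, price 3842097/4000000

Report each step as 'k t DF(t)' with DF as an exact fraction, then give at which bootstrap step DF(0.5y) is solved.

1 1/2 4839/5000
2 1 2301/2500
DF(0.5y) is solved at step 1

step 1 [0.5y] bond c/2=21/800: DF=(3972819/4000000 − 21/800·(0))/(1+21/800) = 4839/5000 ≈ 0.967800
step 2 [1y] bond c/2=17/800: DF=(3842097/4000000 − 17/800·(0.967800))/(1+17/800) = 2301/2500 ≈ 0.920400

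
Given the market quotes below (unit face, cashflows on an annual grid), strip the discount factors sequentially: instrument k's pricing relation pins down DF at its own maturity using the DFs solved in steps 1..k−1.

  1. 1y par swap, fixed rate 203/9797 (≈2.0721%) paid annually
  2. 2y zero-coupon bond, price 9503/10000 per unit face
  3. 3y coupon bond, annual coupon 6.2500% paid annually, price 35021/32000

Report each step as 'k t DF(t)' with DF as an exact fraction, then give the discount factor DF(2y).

1 1 9797/10000
2 2 9503/10000
3 3 1833/2000
DF(2y) = 9503/10000 ≈ 0.950300

step 1 [1y] swap r/1=203/9797: DF=(1 − 203/9797·(0))/(1+203/9797) = 9797/10000 ≈ 0.979700
step 2 [2y] zero: DF = P = 9503/10000 ≈ 0.950300
step 3 [3y] bond c/1=1/16: DF=(35021/32000 − 1/16·(0.979700+0.950300))/(1+1/16) = 1833/2000 ≈ 0.916500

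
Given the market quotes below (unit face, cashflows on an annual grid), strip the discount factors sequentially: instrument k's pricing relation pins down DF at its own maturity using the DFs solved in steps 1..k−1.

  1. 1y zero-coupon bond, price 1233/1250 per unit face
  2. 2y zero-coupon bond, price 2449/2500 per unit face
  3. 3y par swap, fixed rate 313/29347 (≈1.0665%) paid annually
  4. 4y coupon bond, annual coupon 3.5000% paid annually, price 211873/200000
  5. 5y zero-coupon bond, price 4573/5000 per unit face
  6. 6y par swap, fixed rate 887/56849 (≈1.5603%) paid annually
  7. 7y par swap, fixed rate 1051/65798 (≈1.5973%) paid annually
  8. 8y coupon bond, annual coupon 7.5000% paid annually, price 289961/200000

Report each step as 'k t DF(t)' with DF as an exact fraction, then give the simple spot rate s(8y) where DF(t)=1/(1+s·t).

1 1 1233/1250
2 2 2449/2500
3 3 9687/10000
4 4 9243/10000
5 5 4573/5000
6 6 9113/10000
7 7 8949/10000
8 8 556/625
s(8y) = (1/(556/625) − 1)/(8) = 69/4448 ≈ 1.5513%

step 1 [1y] zero: DF = P = 1233/1250 ≈ 0.986400
step 2 [2y] zero: DF = P = 2449/2500 ≈ 0.979600
step 3 [3y] swap r/1=313/29347: DF=(1 − 313/29347·(0.986400+0.979600))/(1+313/29347) = 9687/10000 ≈ 0.968700
step 4 [4y] bond c/1=7/200: DF=(211873/200000 − 7/200·(0.986400+0.979600+0.968700))/(1+7/200) = 9243/10000 ≈ 0.924300
step 5 [5y] zero: DF = P = 4573/5000 ≈ 0.914600
step 6 [6y] swap r/1=887/56849: DF=(1 − 887/56849·(0.986400+0.979600+0.968700+0.924300+0.914600))/(1+887/56849) = 9113/10000 ≈ 0.911300
step 7 [7y] swap r/1=1051/65798: DF=(1 − 1051/65798·(0.986400+0.979600+0.968700+0.924300+0.914600+0.911300))/(1+1051/65798) = 8949/10000 ≈ 0.894900
step 8 [8y] bond c/1=3/40: DF=(289961/200000 − 3/40·(0.986400+0.979600+0.968700+0.924300+0.914600+0.911300+0.894900))/(1+3/40) = 556/625 ≈ 0.889600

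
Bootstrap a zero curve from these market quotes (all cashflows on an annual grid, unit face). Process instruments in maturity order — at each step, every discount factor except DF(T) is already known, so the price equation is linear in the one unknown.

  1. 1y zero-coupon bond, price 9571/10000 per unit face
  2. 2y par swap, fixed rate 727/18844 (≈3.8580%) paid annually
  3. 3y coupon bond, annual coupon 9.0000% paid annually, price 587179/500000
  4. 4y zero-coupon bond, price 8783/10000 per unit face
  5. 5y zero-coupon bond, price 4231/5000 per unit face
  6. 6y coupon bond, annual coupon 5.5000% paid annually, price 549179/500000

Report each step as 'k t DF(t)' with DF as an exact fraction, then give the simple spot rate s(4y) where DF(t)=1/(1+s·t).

step 1 [1y] zero: DF = P = 9571/10000 ≈ 0.957100
step 2 [2y] swap r/1=727/18844: DF=(1 − 727/18844·(0.957100))/(1+727/18844) = 9273/10000 ≈ 0.927300
step 3 [3y] bond c/1=9/100: DF=(587179/500000 − 9/100·(0.957100+0.927300))/(1+9/100) = 4609/5000 ≈ 0.921800
step 4 [4y] zero: DF = P = 8783/10000 ≈ 0.878300
step 5 [5y] zero: DF = P = 4231/5000 ≈ 0.846200
step 6 [6y] bond c/1=11/200: DF=(549179/500000 − 11/200·(0.957100+0.927300+0.921800+0.878300+0.846200))/(1+11/200) = 8049/10000 ≈ 0.804900

1 1 9571/10000
2 2 9273/10000
3 3 4609/5000
4 4 8783/10000
5 5 4231/5000
6 6 8049/10000
s(4y) = (1/(8783/10000) − 1)/(4) = 1217/35132 ≈ 3.4641%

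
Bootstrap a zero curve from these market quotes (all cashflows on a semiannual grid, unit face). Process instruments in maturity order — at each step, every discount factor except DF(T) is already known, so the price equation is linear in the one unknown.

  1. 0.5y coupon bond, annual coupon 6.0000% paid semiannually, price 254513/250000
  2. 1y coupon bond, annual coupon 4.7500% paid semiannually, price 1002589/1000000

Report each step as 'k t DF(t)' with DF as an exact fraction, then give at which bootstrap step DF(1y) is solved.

step 1 [0.5y] bond c/2=3/100: DF=(254513/250000 − 3/100·(0))/(1+3/100) = 2471/2500 ≈ 0.988400
step 2 [1y] bond c/2=19/800: DF=(1002589/1000000 − 19/800·(0.988400))/(1+19/800) = 2391/2500 ≈ 0.956400

1 1/2 2471/2500
2 1 2391/2500
DF(1y) is solved at step 2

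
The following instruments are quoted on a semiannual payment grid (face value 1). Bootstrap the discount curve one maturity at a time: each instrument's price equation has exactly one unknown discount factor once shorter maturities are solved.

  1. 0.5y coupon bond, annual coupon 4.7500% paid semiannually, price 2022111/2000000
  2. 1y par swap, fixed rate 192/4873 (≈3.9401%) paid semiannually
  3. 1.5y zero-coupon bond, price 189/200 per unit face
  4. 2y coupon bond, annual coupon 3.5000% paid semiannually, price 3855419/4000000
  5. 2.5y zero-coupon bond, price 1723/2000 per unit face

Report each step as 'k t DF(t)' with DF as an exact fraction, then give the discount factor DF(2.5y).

1 1/2 2469/2500
2 1 601/625
3 3/2 189/200
4 2 359/400
5 5/2 1723/2000
DF(2.5y) = 1723/2000 ≈ 0.861500

step 1 [0.5y] bond c/2=19/800: DF=(2022111/2000000 − 19/800·(0))/(1+19/800) = 2469/2500 ≈ 0.987600
step 2 [1y] swap r/2=96/4873: DF=(1 − 96/4873·(0.987600))/(1+96/4873) = 601/625 ≈ 0.961600
step 3 [1.5y] zero: DF = P = 189/200 ≈ 0.945000
step 4 [2y] bond c/2=7/400: DF=(3855419/4000000 − 7/400·(0.987600+0.961600+0.945000))/(1+7/400) = 359/400 ≈ 0.897500
step 5 [2.5y] zero: DF = P = 1723/2000 ≈ 0.861500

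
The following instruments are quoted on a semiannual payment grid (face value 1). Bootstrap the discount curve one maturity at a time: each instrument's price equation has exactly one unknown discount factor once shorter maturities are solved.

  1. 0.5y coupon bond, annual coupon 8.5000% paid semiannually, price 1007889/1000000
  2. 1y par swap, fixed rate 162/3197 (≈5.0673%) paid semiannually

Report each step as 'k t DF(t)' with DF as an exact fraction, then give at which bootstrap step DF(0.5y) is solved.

1 1/2 2417/2500
2 1 4757/5000
DF(0.5y) is solved at step 1

step 1 [0.5y] bond c/2=17/400: DF=(1007889/1000000 − 17/400·(0))/(1+17/400) = 2417/2500 ≈ 0.966800
step 2 [1y] swap r/2=81/3197: DF=(1 − 81/3197·(0.966800))/(1+81/3197) = 4757/5000 ≈ 0.951400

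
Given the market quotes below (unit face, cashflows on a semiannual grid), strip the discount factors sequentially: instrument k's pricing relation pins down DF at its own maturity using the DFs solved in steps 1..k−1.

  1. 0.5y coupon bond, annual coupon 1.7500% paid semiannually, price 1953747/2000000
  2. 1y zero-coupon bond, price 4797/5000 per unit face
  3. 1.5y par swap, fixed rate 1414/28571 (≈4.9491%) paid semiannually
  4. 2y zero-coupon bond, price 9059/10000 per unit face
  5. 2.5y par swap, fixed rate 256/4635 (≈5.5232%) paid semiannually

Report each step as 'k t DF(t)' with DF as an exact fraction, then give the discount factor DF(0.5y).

step 1 [0.5y] bond c/2=7/800: DF=(1953747/2000000 − 7/800·(0))/(1+7/800) = 2421/2500 ≈ 0.968400
step 2 [1y] zero: DF = P = 4797/5000 ≈ 0.959400
step 3 [1.5y] swap r/2=707/28571: DF=(1 − 707/28571·(0.968400+0.959400))/(1+707/28571) = 9293/10000 ≈ 0.929300
step 4 [2y] zero: DF = P = 9059/10000 ≈ 0.905900
step 5 [2.5y] swap r/2=128/4635: DF=(1 − 128/4635·(0.968400+0.959400+0.929300+0.905900))/(1+128/4635) = 109/125 ≈ 0.872000

1 1/2 2421/2500
2 1 4797/5000
3 3/2 9293/10000
4 2 9059/10000
5 5/2 109/125
DF(0.5y) = 2421/2500 ≈ 0.968400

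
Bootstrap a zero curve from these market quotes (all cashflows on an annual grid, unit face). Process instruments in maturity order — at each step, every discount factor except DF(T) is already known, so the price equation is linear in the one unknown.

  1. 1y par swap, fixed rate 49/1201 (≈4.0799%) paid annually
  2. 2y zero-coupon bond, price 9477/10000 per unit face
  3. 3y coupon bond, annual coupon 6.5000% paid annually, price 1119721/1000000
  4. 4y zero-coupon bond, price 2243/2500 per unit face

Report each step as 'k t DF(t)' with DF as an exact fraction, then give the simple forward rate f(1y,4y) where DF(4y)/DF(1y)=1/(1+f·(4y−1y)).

step 1 [1y] swap r/1=49/1201: DF=(1 − 49/1201·(0))/(1+49/1201) = 1201/1250 ≈ 0.960800
step 2 [2y] zero: DF = P = 9477/10000 ≈ 0.947700
step 3 [3y] bond c/1=13/200: DF=(1119721/1000000 − 13/200·(0.960800+0.947700))/(1+13/200) = 9349/10000 ≈ 0.934900
step 4 [4y] zero: DF = P = 2243/2500 ≈ 0.897200

1 1 1201/1250
2 2 9477/10000
3 3 9349/10000
4 4 2243/2500
f(1y,4y) = ((1201/1250)/(2243/2500) − 1)/(3) = 53/2243 ≈ 2.3629%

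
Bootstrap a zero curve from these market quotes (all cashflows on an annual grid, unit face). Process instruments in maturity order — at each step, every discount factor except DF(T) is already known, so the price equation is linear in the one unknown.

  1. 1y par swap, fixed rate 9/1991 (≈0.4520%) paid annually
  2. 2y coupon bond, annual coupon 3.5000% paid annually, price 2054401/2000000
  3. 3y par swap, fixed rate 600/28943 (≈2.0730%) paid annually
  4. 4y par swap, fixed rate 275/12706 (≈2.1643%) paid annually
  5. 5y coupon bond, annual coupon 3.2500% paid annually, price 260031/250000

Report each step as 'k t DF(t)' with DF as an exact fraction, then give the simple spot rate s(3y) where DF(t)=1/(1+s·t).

step 1 [1y] swap r/1=9/1991: DF=(1 − 9/1991·(0))/(1+9/1991) = 1991/2000 ≈ 0.995500
step 2 [2y] bond c/1=7/200: DF=(2054401/2000000 − 7/200·(0.995500))/(1+7/200) = 2397/2500 ≈ 0.958800
step 3 [3y] swap r/1=600/28943: DF=(1 − 600/28943·(0.995500+0.958800))/(1+600/28943) = 47/50 ≈ 0.940000
step 4 [4y] swap r/1=275/12706: DF=(1 − 275/12706·(0.995500+0.958800+0.940000))/(1+275/12706) = 367/400 ≈ 0.917500
step 5 [5y] bond c/1=13/400: DF=(260031/250000 − 13/400·(0.995500+0.958800+0.940000+0.917500))/(1+13/400) = 4437/5000 ≈ 0.887400

1 1 1991/2000
2 2 2397/2500
3 3 47/50
4 4 367/400
5 5 4437/5000
s(3y) = (1/(47/50) − 1)/(3) = 1/47 ≈ 2.1277%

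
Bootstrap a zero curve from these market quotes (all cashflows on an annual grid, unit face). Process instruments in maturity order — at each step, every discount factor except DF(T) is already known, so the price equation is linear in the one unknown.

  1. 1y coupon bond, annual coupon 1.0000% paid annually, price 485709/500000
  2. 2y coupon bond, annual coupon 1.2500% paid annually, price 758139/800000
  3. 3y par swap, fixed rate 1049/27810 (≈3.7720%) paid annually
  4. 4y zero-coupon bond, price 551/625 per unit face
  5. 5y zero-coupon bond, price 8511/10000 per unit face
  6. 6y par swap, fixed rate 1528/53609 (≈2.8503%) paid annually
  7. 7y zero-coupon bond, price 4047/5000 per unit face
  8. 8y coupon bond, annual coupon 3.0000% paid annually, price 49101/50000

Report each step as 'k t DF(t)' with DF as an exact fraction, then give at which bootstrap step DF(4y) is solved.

1 1 4809/5000
2 2 9241/10000
3 3 8951/10000
4 4 551/625
5 5 8511/10000
6 6 1059/1250
7 7 4047/5000
8 8 7737/10000
DF(4y) is solved at step 4

step 1 [1y] bond c/1=1/100: DF=(485709/500000 − 1/100·(0))/(1+1/100) = 4809/5000 ≈ 0.961800
step 2 [2y] bond c/1=1/80: DF=(758139/800000 − 1/80·(0.961800))/(1+1/80) = 9241/10000 ≈ 0.924100
step 3 [3y] swap r/1=1049/27810: DF=(1 − 1049/27810·(0.961800+0.924100))/(1+1049/27810) = 8951/10000 ≈ 0.895100
step 4 [4y] zero: DF = P = 551/625 ≈ 0.881600
step 5 [5y] zero: DF = P = 8511/10000 ≈ 0.851100
step 6 [6y] swap r/1=1528/53609: DF=(1 − 1528/53609·(0.961800+0.924100+0.895100+0.881600+0.851100))/(1+1528/53609) = 1059/1250 ≈ 0.847200
step 7 [7y] zero: DF = P = 4047/5000 ≈ 0.809400
step 8 [8y] bond c/1=3/100: DF=(49101/50000 − 3/100·(0.961800+0.924100+0.895100+0.881600+0.851100+0.847200+0.809400))/(1+3/100) = 7737/10000 ≈ 0.773700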